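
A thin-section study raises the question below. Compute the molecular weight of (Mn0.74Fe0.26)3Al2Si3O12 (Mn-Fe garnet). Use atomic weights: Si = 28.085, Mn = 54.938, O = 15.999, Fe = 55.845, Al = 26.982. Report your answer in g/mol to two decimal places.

The formula mass is the sum 2.22(54.938) + 0.78(55.845) + 2(26.982) + 3(28.085) + 12(15.999).

495.73 g/mol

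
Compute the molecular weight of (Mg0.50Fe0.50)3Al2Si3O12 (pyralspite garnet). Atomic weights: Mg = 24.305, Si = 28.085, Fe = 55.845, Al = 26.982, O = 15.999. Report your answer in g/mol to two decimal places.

Mg: 1.50 × 24.305 = 36.4575
Fe: 1.50 × 55.845 = 83.7675
Al: 2 × 26.982 = 53.9640
Si: 3 × 28.085 = 84.2550
O: 12 × 15.999 = 191.9880
Summing the contributions gives the formula mass.

450.43 g/mol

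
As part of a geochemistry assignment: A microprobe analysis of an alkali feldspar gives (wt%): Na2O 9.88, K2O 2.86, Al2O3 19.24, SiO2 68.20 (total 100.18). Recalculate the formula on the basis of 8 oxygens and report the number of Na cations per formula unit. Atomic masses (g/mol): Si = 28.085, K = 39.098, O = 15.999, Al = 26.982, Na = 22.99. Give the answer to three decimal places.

0.843 Na apfu

9.88 wt% Na2O ÷ 61.979 g/mol = 0.15941 mol, giving 0.31882 Na and 0.15941 O.
2.86 wt% K2O ÷ 94.195 g/mol = 0.03036 mol, giving 0.06072 K and 0.03036 O.
19.24 wt% Al2O3 ÷ 101.961 g/mol = 0.18870 mol, giving 0.37740 Al and 0.56610 O.
68.20 wt% SiO2 ÷ 60.083 g/mol = 1.13510 mol, giving 1.13510 Si and 2.27020 O.
Oxygen sums to 3.02607; scaling by 8/3.02607 = 2.64369 puts the formula on 8 O.
Na: 0.31882 × 2.64369 = 0.843 atoms per formula unit.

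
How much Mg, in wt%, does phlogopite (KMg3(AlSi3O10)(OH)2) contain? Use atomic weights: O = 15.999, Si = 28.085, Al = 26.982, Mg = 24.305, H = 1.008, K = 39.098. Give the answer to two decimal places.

17.47 wt%

Formula mass = 1×39.098 + 3×24.305 + 1×26.982 + 3×28.085 + 12×15.999 + 2×1.008 = 417.254 g/mol, of which 72.915 g is Mg.
So Mg makes up 72.915/417.254 = 0.1747 of the mass, i.e. 17.47%.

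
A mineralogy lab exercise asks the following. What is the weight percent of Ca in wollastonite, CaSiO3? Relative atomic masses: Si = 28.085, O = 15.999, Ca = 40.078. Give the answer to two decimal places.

Formula mass = 1*40.078 + 1*28.085 + 3*15.999 = 116.160 g/mol, of which 40.078 g is Ca.
So Ca makes up 40.078/116.160 = 0.3450 of the mass, i.e. 34.50%.

34.50 weight percent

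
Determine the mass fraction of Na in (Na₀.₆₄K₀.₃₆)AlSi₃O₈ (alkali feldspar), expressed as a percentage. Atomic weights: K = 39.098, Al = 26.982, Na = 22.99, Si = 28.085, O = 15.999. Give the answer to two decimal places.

5.49 wt%

Formula mass = 0.64·22.99 + 0.36·39.098 + 1·26.982 + 3·28.085 + 8·15.999 = 268.018 g/mol, of which 14.714 g is Na.
So Na makes up 14.714/268.018 = 0.0549 of the mass, i.e. 5.49%.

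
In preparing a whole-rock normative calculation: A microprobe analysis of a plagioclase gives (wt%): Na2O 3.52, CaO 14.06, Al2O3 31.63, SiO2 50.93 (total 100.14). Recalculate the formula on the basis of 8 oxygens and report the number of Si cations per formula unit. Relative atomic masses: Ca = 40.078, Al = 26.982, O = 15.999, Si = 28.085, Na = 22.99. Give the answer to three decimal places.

Na2O (M=61.979): mol = 0.05679; Na = 0.11358, O = 0.05679.
CaO (M=56.077): mol = 0.25073; Ca = 0.25073, O = 0.25073.
Al2O3 (M=101.961): mol = 0.31022; Al = 0.62044, O = 0.93066.
SiO2 (M=60.083): mol = 0.84766; Si = 0.84766, O = 1.69532.
ΣO = 2.93350; factor = 8/ΣO = 2.72712.
Si apfu = 0.84766 × 2.72712 = 2.312.

2.312 Si apfu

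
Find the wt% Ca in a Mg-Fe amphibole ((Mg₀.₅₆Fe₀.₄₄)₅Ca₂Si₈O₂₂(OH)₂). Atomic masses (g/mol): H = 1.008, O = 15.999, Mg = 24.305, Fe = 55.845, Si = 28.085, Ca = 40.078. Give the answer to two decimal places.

9.09 weight percent

Formula mass = 2.80*24.305 + 2.20*55.845 + 2*40.078 + 8*28.085 + 24*15.999 + 2*1.008 = 881.741 g/mol, of which 80.156 g is Ca.
So Ca makes up 80.156/881.741 = 0.0909 of the mass, i.e. 9.09%.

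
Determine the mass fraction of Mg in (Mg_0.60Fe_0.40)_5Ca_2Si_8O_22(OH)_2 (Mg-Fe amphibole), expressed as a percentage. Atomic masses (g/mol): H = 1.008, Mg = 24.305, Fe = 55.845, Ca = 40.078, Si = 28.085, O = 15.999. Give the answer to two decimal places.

Formula mass = 3×24.305 + 2×55.845 + 2×40.078 + 8×28.085 + 24×15.999 + 2×1.008 = 875.433 g/mol, of which 72.915 g is Mg.
So Mg makes up 72.915/875.433 = 0.0833 of the mass, i.e. 8.33%.

8.33 weight percent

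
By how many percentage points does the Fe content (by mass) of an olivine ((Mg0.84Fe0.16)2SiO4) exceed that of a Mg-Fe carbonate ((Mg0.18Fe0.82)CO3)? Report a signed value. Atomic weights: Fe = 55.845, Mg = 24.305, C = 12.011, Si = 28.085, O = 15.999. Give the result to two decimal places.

-29.71 percentage points

M((Mg0.84Fe0.16)2SiO4) = 150.784 g/mol, so wt% Fe = 17.870/150.784 × 100 = 11.85%.
M((Mg0.18Fe0.82)CO3) = 110.176 g/mol, so wt% Fe = 45.793/110.176 × 100 = 41.56%.
11.85 − 41.56 = -29.71 pp.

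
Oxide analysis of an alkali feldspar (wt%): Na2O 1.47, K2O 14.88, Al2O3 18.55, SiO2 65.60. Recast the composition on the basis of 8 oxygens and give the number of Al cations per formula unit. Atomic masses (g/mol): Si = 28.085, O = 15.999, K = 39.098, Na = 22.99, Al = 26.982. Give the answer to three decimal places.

1.000 Al apfu

1.47 wt% Na2O ÷ 61.979 g/mol = 0.02372 mol, giving 0.04744 Na and 0.02372 O.
14.88 wt% K2O ÷ 94.195 g/mol = 0.15797 mol, giving 0.31594 K and 0.15797 O.
18.55 wt% Al2O3 ÷ 101.961 g/mol = 0.18193 mol, giving 0.36386 Al and 0.54579 O.
65.60 wt% SiO2 ÷ 60.083 g/mol = 1.09182 mol, giving 1.09182 Si and 2.18364 O.
Oxygen sums to 2.91112; scaling by 8/2.91112 = 2.74808 puts the formula on 8 O.
Al: 0.36386 × 2.74808 = 1.000 atoms per formula unit.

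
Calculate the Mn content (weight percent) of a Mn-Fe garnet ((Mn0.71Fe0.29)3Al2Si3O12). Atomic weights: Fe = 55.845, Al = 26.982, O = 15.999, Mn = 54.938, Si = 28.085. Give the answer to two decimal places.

M((Mn0.71Fe0.29)3Al2Si3O12) = 495.810 g/mol.
Mn contributes 2.13 × 54.938 = 117.018 g per mole.
117.018/495.810 = 0.2360 → 23.60%.

23.60 weight percent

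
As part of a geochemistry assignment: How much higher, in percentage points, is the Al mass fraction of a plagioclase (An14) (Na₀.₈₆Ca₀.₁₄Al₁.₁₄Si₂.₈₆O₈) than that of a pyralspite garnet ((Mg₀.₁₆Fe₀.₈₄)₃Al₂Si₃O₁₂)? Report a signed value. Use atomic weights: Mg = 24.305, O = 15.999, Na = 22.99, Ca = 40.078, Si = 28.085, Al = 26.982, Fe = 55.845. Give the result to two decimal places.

Al in Na₀.₈₆Ca₀.₁₄Al₁.₁₄Si₂.₈₆O₈: molar mass 264.457 g/mol; 1.14×26.982 = 30.759 g → 11.63 wt%.
Al in (Mg₀.₁₆Fe₀.₈₄)₃Al₂Si₃O₁₂: molar mass 482.603 g/mol; 2×26.982 = 53.964 g → 11.18 wt%.
Difference = 11.63 − 11.18 = 0.45 percentage points.

0.45 percentage points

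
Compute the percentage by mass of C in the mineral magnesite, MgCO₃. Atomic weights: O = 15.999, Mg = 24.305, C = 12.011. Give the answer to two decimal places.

14.25 mass %

M(MgCO₃) = 84.313 g/mol.
C contributes 1 × 12.011 = 12.011 g per mole.
12.011/84.313 = 0.1425 → 14.25%.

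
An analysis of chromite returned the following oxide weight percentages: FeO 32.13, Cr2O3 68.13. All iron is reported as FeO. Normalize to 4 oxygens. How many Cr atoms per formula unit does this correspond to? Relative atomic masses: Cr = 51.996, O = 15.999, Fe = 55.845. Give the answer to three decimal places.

32.13 wt% FeO ÷ 71.844 g/mol = 0.44722 mol, giving 0.44722 Fe and 0.44722 O.
68.13 wt% Cr2O3 ÷ 151.989 g/mol = 0.44826 mol, giving 0.89652 Cr and 1.34478 O.
Oxygen sums to 1.79200; scaling by 4/1.79200 = 2.23214 puts the formula on 4 O.
Cr: 0.89652 × 2.23214 = 2.001 atoms per formula unit.

2.001 Cr apfu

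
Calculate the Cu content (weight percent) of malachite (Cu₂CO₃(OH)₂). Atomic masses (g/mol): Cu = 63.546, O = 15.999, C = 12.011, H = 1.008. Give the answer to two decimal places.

Molar mass of Cu₂CO₃(OH)₂: 2·63.546 + 1·12.011 + 5·15.999 + 2·1.008 = 221.114 g/mol.
Mass of Cu per formula unit: 2 × 63.546 = 127.092 g.
Weight fraction Cu = 127.092 / 221.114 = 0.5748.

57.48 weight percent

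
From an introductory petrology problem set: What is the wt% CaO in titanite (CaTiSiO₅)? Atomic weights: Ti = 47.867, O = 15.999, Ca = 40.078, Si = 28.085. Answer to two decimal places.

Molar mass of CaTiSiO₅ = 1·40.078 + 1·47.867 + 1·28.085 + 5·15.999 = 196.025 g/mol.
Each formula unit contains 1 Ca, equivalent to 1/1 = 1.0000 mol CaO.
M(CaO) = 1×40.078 + 1×15.999 = 56.077 g/mol.
Mass of CaO per formula unit = 1.0000 × 56.077 = 56.077 g.
CaO wt% = 56.077 / 196.025 × 100 = 28.61%.

28.61 wt%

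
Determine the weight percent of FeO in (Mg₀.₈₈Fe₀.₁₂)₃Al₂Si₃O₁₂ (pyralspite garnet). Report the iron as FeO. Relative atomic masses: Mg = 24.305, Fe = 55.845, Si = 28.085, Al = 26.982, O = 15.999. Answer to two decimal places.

6.24 wt%

Molar mass of (Mg₀.₈₈Fe₀.₁₂)₃Al₂Si₃O₁₂ = 2.64·24.305 + 0.36·55.845 + 2·26.982 + 3·28.085 + 12·15.999 = 414.476 g/mol.
Each formula unit contains 0.36 Fe, equivalent to 0.36/1 = 0.3600 mol FeO.
M(FeO) = 1×55.845 + 1×15.999 = 71.844 g/mol.
Mass of FeO per formula unit = 0.3600 × 71.844 = 25.864 g.
FeO wt% = 25.864 / 414.476 × 100 = 6.24%.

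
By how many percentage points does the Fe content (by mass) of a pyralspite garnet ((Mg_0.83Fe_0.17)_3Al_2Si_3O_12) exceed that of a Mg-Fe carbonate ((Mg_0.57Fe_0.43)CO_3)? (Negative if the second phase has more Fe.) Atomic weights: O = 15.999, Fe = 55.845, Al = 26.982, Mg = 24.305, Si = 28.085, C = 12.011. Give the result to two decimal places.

Fe in (Mg_0.83Fe_0.17)_3Al_2Si_3O_12: molar mass 419.207 g/mol; 0.51×55.845 = 28.481 g → 6.79 wt%.
Fe in (Mg_0.57Fe_0.43)CO_3: molar mass 97.875 g/mol; 0.43×55.845 = 24.013 g → 24.53 wt%.
Difference = 6.79 − 24.53 = -17.74 percentage points.

-17.74 percentage points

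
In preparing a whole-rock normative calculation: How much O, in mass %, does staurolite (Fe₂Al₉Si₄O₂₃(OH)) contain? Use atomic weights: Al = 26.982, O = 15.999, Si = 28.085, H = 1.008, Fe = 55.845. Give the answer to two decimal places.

Molar mass of Fe₂Al₉Si₄O₂₃(OH): 2*55.845 + 9*26.982 + 4*28.085 + 24*15.999 + 1*1.008 = 851.852 g/mol.
Mass of O per formula unit: 24 × 15.999 = 383.976 g.
Weight fraction O = 383.976 / 851.852 = 0.4508.

45.08 mass %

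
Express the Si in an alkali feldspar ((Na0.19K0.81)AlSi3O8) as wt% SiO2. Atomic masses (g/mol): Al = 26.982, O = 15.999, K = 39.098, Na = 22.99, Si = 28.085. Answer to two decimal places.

Molar mass of (Na0.19K0.81)AlSi3O8 = 0.19·22.99 + 0.81·39.098 + 1·26.982 + 3·28.085 + 8·15.999 = 275.266 g/mol.
Each formula unit contains 3 Si, equivalent to 3/1 = 3.0000 mol SiO2.
M(SiO2) = 1×28.085 + 2×15.999 = 60.083 g/mol.
Mass of SiO2 per formula unit = 3.0000 × 60.083 = 180.249 g.
SiO2 wt% = 180.249 / 275.266 × 100 = 65.48%.

65.48 wt%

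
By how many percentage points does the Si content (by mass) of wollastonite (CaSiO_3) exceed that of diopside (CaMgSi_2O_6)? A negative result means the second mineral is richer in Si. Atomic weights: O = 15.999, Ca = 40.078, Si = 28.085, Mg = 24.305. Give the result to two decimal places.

-1.76 percentage points

Si in CaSiO_3: molar mass 116.160 g/mol; 1×28.085 = 28.085 g → 24.18 wt%.
Si in CaMgSi_2O_6: molar mass 216.547 g/mol; 2×28.085 = 56.170 g → 25.94 wt%.
Difference = 24.18 − 25.94 = -1.76 percentage points.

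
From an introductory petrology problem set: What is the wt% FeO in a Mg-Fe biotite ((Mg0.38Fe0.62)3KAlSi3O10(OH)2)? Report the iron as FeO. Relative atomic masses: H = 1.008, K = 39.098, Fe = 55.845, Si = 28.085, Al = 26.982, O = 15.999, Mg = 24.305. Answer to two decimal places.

M((Mg0.38Fe0.62)3KAlSi3O10(OH)2) = 475.918 g/mol; M(FeO) = 71.844 g/mol.
Moles FeO per formula unit = 1.86 Fe ÷ 1 = 1.8600.
FeO fraction = (1.8600 × 71.844) / 475.918 = 133.630/475.918 = 0.2808.

28.08 wt%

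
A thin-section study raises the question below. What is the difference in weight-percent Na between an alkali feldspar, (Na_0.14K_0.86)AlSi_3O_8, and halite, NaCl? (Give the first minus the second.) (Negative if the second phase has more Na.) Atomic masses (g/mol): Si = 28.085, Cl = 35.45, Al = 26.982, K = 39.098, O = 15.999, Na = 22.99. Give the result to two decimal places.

-38.17 percentage points

M((Na_0.14K_0.86)AlSi_3O_8) = 276.072 g/mol, so wt% Na = 3.219/276.072 × 100 = 1.17%.
M(NaCl) = 58.440 g/mol, so wt% Na = 22.990/58.440 × 100 = 39.34%.
1.17 − 39.34 = -38.17 pp.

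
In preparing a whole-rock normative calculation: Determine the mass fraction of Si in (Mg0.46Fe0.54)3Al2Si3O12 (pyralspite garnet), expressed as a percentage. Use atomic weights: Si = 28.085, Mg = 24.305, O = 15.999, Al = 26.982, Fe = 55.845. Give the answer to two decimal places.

Formula mass = 1.38×24.305 + 1.62×55.845 + 2×26.982 + 3×28.085 + 12×15.999 = 454.217 g/mol, of which 84.255 g is Si.
So Si makes up 84.255/454.217 = 0.1855 of the mass, i.e. 18.55%.

18.55 weight percent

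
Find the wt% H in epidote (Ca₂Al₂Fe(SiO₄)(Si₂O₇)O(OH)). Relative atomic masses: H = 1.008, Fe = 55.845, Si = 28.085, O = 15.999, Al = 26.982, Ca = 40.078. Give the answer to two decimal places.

0.21 mass %

Molar mass of Ca₂Al₂Fe(SiO₄)(Si₂O₇)O(OH): 2×40.078 + 2×26.982 + 1×55.845 + 3×28.085 + 13×15.999 + 1×1.008 = 483.215 g/mol.
Mass of H per formula unit: 1 × 1.008 = 1.008 g.
Weight fraction H = 1.008 / 483.215 = 0.0021.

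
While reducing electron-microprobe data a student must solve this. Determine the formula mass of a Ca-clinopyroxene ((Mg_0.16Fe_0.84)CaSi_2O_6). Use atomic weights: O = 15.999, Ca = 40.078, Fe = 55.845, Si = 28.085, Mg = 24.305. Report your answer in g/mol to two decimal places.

Mg: 0.16 × 24.305 = 3.8888
Fe: 0.84 × 55.845 = 46.9098
Ca: 1 × 40.078 = 40.0780
Si: 2 × 28.085 = 56.1700
O: 6 × 15.999 = 95.9940
Summing the contributions gives the formula mass.

243.04 g/mol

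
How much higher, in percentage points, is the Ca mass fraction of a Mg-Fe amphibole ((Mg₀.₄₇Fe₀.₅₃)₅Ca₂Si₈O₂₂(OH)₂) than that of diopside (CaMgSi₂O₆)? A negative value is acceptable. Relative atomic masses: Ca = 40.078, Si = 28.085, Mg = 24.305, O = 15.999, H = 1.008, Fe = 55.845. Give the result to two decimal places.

-9.56 percentage points

M((Mg₀.₄₇Fe₀.₅₃)₅Ca₂Si₈O₂₂(OH)₂) = 895.934 g/mol, so wt% Ca = 80.156/895.934 × 100 = 8.95%.
M(CaMgSi₂O₆) = 216.547 g/mol, so wt% Ca = 40.078/216.547 × 100 = 18.51%.
8.95 − 18.51 = -9.56 pp.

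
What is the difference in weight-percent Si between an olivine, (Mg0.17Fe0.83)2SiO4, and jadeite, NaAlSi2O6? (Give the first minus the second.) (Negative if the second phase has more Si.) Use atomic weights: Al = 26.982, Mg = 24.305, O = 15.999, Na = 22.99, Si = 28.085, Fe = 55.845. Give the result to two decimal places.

First mineral: 28.085 g Si in 193.047 g formula = 14.55 wt% Si.
Second mineral: 56.170 g Si in 202.136 g formula = 27.79 wt% Si.
14.55% − 27.79% gives a difference of -13.24 percentage points.

-13.24 percentage points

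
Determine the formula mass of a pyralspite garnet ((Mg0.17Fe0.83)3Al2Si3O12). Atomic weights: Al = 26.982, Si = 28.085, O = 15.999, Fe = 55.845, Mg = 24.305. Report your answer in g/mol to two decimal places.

481.66 g/mol

M = 0.51×24.305 + 2.49×55.845 + 2×26.982 + 3×28.085 + 12×15.999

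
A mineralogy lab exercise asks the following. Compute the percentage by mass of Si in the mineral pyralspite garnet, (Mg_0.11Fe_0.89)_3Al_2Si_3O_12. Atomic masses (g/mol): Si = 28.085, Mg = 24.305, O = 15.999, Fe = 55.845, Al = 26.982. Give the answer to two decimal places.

17.29 weight percent

M((Mg_0.11Fe_0.89)_3Al_2Si_3O_12) = 487.334 g/mol.
Si contributes 3 × 28.085 = 84.255 g per mole.
84.255/487.334 = 0.1729 → 17.29%.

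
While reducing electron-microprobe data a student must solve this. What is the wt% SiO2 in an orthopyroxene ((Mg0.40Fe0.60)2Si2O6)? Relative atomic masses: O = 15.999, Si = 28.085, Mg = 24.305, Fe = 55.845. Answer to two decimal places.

Molar mass of (Mg0.40Fe0.60)2Si2O6 = 0.80*24.305 + 1.20*55.845 + 2*28.085 + 6*15.999 = 238.622 g/mol.
Each formula unit contains 2 Si, equivalent to 2/1 = 2.0000 mol SiO2.
M(SiO2) = 1×28.085 + 2×15.999 = 60.083 g/mol.
Mass of SiO2 per formula unit = 2.0000 × 60.083 = 120.166 g.
SiO2 wt% = 120.166 / 238.622 × 100 = 50.36%.

50.36 wt%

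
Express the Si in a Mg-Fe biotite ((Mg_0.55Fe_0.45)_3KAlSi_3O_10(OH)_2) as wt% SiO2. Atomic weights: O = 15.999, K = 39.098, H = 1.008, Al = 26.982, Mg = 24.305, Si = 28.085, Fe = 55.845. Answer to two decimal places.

39.20 wt%

Molar mass of (Mg_0.55Fe_0.45)_3KAlSi_3O_10(OH)_2 = 1.65×24.305 + 1.35×55.845 + 1×39.098 + 1×26.982 + 3×28.085 + 12×15.999 + 2×1.008 = 459.833 g/mol.
Each formula unit contains 3 Si, equivalent to 3/1 = 3.0000 mol SiO2.
M(SiO2) = 1×28.085 + 2×15.999 = 60.083 g/mol.
Mass of SiO2 per formula unit = 3.0000 × 60.083 = 180.249 g.
SiO2 wt% = 180.249 / 459.833 × 100 = 39.20%.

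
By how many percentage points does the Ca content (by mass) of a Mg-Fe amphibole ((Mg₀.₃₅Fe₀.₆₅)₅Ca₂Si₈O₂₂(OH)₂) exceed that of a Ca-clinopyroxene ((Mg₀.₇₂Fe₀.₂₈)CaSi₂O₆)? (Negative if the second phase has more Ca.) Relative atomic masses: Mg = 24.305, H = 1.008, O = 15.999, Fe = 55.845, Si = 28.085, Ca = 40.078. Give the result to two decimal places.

Ca in (Mg₀.₃₅Fe₀.₆₅)₅Ca₂Si₈O₂₂(OH)₂: molar mass 914.858 g/mol; 2×40.078 = 80.156 g → 8.76 wt%.
Ca in (Mg₀.₇₂Fe₀.₂₈)CaSi₂O₆: molar mass 225.378 g/mol; 1×40.078 = 40.078 g → 17.78 wt%.
Difference = 8.76 − 17.78 = -9.02 percentage points.

-9.02 percentage points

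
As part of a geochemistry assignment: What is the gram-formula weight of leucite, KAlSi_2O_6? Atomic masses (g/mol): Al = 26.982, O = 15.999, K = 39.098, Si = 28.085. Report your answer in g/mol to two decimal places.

K: 1 × 39.098 = 39.0980
Al: 1 × 26.982 = 26.9820
Si: 2 × 28.085 = 56.1700
O: 6 × 15.999 = 95.9940
Summing the contributions gives the formula mass.

218.24 g/mol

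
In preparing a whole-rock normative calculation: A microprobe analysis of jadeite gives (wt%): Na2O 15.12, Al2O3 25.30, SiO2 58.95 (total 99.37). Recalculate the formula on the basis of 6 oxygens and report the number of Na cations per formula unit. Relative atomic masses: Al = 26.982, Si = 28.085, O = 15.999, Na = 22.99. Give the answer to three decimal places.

0.992 Na apfu

Na2O: 15.12/61.979 = 0.24395 mol → 0.48790 mol Na, 0.24395 mol O.
Al2O3: 25.30/101.961 = 0.24813 mol → 0.49626 mol Al, 0.74439 mol O.
SiO2: 58.95/60.083 = 0.98114 mol → 0.98114 mol Si, 1.96228 mol O.
Total oxygen = 2.95062 mol. Normalization factor = 6/2.95062 = 2.03347.
Na per 6 O = 0.48790 × 2.03347 = 0.992.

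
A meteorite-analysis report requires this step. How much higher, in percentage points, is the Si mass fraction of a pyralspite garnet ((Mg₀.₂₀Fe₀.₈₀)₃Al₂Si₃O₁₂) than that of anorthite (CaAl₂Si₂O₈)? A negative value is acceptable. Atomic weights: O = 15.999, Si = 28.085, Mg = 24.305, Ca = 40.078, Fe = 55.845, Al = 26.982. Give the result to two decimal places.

M((Mg₀.₂₀Fe₀.₈₀)₃Al₂Si₃O₁₂) = 478.818 g/mol, so wt% Si = 84.255/478.818 × 100 = 17.60%.
M(CaAl₂Si₂O₈) = 278.204 g/mol, so wt% Si = 56.170/278.204 × 100 = 20.19%.
17.60 − 20.19 = -2.59 pp.

-2.59 percentage points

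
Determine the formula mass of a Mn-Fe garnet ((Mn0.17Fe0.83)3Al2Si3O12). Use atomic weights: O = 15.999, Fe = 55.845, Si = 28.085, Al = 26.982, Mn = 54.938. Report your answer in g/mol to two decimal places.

497.28 g/mol

M = 0.51·54.938 + 2.49·55.845 + 2·26.982 + 3·28.085 + 12·15.999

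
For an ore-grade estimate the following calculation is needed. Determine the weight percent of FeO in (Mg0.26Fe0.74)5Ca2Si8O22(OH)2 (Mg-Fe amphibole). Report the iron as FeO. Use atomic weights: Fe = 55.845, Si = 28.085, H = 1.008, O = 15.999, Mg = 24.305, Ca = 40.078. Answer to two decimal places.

28.61 wt%

Molar mass of (Mg0.26Fe0.74)5Ca2Si8O22(OH)2 = 1.30·24.305 + 3.70·55.845 + 2·40.078 + 8·28.085 + 24·15.999 + 2·1.008 = 929.051 g/mol.
Each formula unit contains 3.70 Fe, equivalent to 3.70/1 = 3.7000 mol FeO.
M(FeO) = 1×55.845 + 1×15.999 = 71.844 g/mol.
Mass of FeO per formula unit = 3.7000 × 71.844 = 265.823 g.
FeO wt% = 265.823 / 929.051 × 100 = 28.61%.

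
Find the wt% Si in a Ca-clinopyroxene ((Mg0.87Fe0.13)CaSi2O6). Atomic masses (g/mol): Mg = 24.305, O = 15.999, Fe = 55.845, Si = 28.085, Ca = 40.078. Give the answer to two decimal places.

25.46 mass %

Formula mass = 0.87*24.305 + 0.13*55.845 + 1*40.078 + 2*28.085 + 6*15.999 = 220.647 g/mol, of which 56.170 g is Si.
So Si makes up 56.170/220.647 = 0.2546 of the mass, i.e. 25.46%.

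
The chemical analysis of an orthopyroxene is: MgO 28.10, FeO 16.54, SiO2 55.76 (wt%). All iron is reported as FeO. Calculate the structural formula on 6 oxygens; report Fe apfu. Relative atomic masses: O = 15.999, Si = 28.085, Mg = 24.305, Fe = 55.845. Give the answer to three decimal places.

0.496 Fe apfu

28.10 wt% MgO ÷ 40.304 g/mol = 0.69720 mol, giving 0.69720 Mg and 0.69720 O.
16.54 wt% FeO ÷ 71.844 g/mol = 0.23022 mol, giving 0.23022 Fe and 0.23022 O.
55.76 wt% SiO2 ÷ 60.083 g/mol = 0.92805 mol, giving 0.92805 Si and 1.85610 O.
Oxygen sums to 2.78352; scaling by 6/2.78352 = 2.15554 puts the formula on 6 O.
Fe: 0.23022 × 2.15554 = 0.496 atoms per formula unit.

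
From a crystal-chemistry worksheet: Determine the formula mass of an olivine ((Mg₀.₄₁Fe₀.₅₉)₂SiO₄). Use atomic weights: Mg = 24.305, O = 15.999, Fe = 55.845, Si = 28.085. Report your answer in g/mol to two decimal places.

Mg: 0.82 × 24.305 = 19.9301
Fe: 1.18 × 55.845 = 65.8971
Si: 1 × 28.085 = 28.0850
O: 4 × 15.999 = 63.9960
Summing the contributions gives the formula mass.

177.91 g/mol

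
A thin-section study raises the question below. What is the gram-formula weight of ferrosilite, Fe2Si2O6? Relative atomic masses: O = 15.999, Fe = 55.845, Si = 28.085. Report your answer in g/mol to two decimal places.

The formula mass is the sum 2·55.845 + 2·28.085 + 6·15.999.

263.85 g/mol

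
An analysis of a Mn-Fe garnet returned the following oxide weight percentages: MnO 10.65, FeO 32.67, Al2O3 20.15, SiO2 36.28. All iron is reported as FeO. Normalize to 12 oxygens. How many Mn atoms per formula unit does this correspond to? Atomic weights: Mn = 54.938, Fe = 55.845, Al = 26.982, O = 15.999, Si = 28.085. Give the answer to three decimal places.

0.749 Mn apfu

MnO: 10.65/70.937 = 0.15013 mol → 0.15013 mol Mn, 0.15013 mol O.
FeO: 32.67/71.844 = 0.45474 mol → 0.45474 mol Fe, 0.45474 mol O.
Al2O3: 20.15/101.961 = 0.19762 mol → 0.39524 mol Al, 0.59286 mol O.
SiO2: 36.28/60.083 = 0.60383 mol → 0.60383 mol Si, 1.20766 mol O.
Total oxygen = 2.40539 mol. Normalization factor = 12/2.40539 = 4.98880.
Mn per 12 O = 0.15013 × 4.98880 = 0.749.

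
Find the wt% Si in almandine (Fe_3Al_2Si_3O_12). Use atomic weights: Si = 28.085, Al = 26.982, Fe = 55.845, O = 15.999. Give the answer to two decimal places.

Formula mass = 3·55.845 + 2·26.982 + 3·28.085 + 12·15.999 = 497.742 g/mol, of which 84.255 g is Si.
So Si makes up 84.255/497.742 = 0.1693 of the mass, i.e. 16.93%.

16.93 mass %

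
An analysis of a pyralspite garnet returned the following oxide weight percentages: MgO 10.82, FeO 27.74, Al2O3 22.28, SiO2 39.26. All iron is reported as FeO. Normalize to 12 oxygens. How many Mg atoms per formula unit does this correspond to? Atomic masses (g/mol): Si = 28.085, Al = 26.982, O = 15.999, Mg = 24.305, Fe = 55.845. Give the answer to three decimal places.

MgO (M=40.304): mol = 0.26846; Mg = 0.26846, O = 0.26846.
FeO (M=71.844): mol = 0.38611; Fe = 0.38611, O = 0.38611.
Al2O3 (M=101.961): mol = 0.21851; Al = 0.43702, O = 0.65553.
SiO2 (M=60.083): mol = 0.65343; Si = 0.65343, O = 1.30686.
ΣO = 2.61696; factor = 12/ΣO = 4.58547.
Mg apfu = 0.26846 × 4.58547 = 1.231.

1.231 Mg apfu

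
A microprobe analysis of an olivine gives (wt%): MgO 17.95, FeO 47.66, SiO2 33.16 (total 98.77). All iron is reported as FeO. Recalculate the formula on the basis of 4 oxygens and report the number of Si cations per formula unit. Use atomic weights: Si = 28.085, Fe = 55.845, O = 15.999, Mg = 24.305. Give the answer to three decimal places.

0.998 Si apfu

17.95 wt% MgO ÷ 40.304 g/mol = 0.44537 mol, giving 0.44537 Mg and 0.44537 O.
47.66 wt% FeO ÷ 71.844 g/mol = 0.66338 mol, giving 0.66338 Fe and 0.66338 O.
33.16 wt% SiO2 ÷ 60.083 g/mol = 0.55190 mol, giving 0.55190 Si and 1.10380 O.
Oxygen sums to 2.21255; scaling by 4/2.21255 = 1.80787 puts the formula on 4 O.
Si: 0.55190 × 1.80787 = 0.998 atoms per formula unit.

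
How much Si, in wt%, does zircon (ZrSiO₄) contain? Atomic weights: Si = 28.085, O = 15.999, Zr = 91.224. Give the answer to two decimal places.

Formula mass = 1×91.224 + 1×28.085 + 4×15.999 = 183.305 g/mol, of which 28.085 g is Si.
So Si makes up 28.085/183.305 = 0.1532 of the mass, i.e. 15.32%.

15.32 wt%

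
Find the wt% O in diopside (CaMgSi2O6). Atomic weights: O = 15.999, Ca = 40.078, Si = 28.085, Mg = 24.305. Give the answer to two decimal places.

Formula mass = 1×40.078 + 1×24.305 + 2×28.085 + 6×15.999 = 216.547 g/mol, of which 95.994 g is O.
So O makes up 95.994/216.547 = 0.4433 of the mass, i.e. 44.33%.

44.33 wt%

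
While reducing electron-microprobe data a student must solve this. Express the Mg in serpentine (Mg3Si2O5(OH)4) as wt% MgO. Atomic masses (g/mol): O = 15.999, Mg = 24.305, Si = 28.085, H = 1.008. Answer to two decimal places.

M(Mg3Si2O5(OH)4) = 277.108 g/mol; M(MgO) = 40.304 g/mol.
Moles MgO per formula unit = 3 Mg ÷ 1 = 3.0000.
MgO fraction = (3.0000 × 40.304) / 277.108 = 120.912/277.108 = 0.4363.

43.63 wt%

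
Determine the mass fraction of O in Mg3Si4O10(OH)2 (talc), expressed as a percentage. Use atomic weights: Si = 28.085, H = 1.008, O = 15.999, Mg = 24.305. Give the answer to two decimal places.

50.62 mass %

Molar mass of Mg3Si4O10(OH)2: 3*24.305 + 4*28.085 + 12*15.999 + 2*1.008 = 379.259 g/mol.
Mass of O per formula unit: 12 × 15.999 = 191.988 g.
Weight fraction O = 191.988 / 379.259 = 0.5062.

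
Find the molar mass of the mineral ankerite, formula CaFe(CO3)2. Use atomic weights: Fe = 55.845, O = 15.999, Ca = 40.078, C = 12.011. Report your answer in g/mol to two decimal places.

M = 1×40.078 + 1×55.845 + 2×12.011 + 6×15.999

215.94 g/mol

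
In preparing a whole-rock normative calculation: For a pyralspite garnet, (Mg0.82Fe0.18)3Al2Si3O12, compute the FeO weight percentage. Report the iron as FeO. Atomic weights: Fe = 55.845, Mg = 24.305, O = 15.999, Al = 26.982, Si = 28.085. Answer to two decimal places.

M((Mg0.82Fe0.18)3Al2Si3O12) = 420.154 g/mol; M(FeO) = 71.844 g/mol.
Moles FeO per formula unit = 0.54 Fe ÷ 1 = 0.5400.
FeO fraction = (0.5400 × 71.844) / 420.154 = 38.796/420.154 = 0.0923.

9.23 wt%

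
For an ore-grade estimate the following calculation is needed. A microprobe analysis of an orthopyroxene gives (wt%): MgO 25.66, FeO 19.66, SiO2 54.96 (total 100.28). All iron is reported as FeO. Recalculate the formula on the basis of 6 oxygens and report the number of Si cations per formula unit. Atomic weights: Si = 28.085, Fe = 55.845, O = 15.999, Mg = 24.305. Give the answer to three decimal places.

MgO (M=40.304): mol = 0.63666; Mg = 0.63666, O = 0.63666.
FeO (M=71.844): mol = 0.27365; Fe = 0.27365, O = 0.27365.
SiO2 (M=60.083): mol = 0.91473; Si = 0.91473, O = 1.82946.
ΣO = 2.73977; factor = 6/ΣO = 2.18996.
Si apfu = 0.91473 × 2.18996 = 2.003.

2.003 Si apfu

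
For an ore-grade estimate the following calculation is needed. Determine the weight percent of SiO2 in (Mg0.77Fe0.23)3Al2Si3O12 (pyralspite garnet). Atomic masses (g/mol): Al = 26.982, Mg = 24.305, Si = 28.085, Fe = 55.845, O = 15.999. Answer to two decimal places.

42.42 wt%

M((Mg0.77Fe0.23)3Al2Si3O12) = 424.885 g/mol; M(SiO2) = 60.083 g/mol.
Moles SiO2 per formula unit = 3 Si ÷ 1 = 3.0000.
SiO2 fraction = (3.0000 × 60.083) / 424.885 = 180.249/424.885 = 0.4242.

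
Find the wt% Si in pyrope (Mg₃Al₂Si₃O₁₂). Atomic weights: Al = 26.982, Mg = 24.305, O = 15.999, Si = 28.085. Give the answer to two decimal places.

M(Mg₃Al₂Si₃O₁₂) = 403.122 g/mol.
Si contributes 3 × 28.085 = 84.255 g per mole.
84.255/403.122 = 0.2090 → 20.90%.

20.90 weight percent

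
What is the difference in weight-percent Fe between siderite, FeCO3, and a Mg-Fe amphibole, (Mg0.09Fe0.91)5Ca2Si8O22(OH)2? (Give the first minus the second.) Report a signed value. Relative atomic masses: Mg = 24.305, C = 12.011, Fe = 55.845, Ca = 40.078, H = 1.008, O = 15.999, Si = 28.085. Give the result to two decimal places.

21.62 percentage points

Fe in FeCO3: molar mass 115.853 g/mol; 1×55.845 = 55.845 g → 48.20 wt%.
Fe in (Mg0.09Fe0.91)5Ca2Si8O22(OH)2: molar mass 955.860 g/mol; 4.55×55.845 = 254.095 g → 26.58 wt%.
Difference = 48.20 − 26.58 = 21.62 percentage points.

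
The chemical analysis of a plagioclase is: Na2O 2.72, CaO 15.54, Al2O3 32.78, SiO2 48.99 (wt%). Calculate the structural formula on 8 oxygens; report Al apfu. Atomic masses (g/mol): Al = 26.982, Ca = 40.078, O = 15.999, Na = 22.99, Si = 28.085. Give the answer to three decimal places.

Na2O (M=61.979): mol = 0.04389; Na = 0.08778, O = 0.04389.
CaO (M=56.077): mol = 0.27712; Ca = 0.27712, O = 0.27712.
Al2O3 (M=101.961): mol = 0.32150; Al = 0.64300, O = 0.96450.
SiO2 (M=60.083): mol = 0.81537; Si = 0.81537, O = 1.63074.
ΣO = 2.91625; factor = 8/ΣO = 2.74325.
Al apfu = 0.64300 × 2.74325 = 1.764.

1.764 Al apfu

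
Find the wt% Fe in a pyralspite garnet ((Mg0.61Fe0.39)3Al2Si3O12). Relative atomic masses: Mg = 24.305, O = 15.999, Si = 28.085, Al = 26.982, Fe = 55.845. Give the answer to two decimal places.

Formula mass = 1.83×24.305 + 1.17×55.845 + 2×26.982 + 3×28.085 + 12×15.999 = 440.024 g/mol, of which 65.339 g is Fe.
So Fe makes up 65.339/440.024 = 0.1485 of the mass, i.e. 14.85%.

14.85 wt%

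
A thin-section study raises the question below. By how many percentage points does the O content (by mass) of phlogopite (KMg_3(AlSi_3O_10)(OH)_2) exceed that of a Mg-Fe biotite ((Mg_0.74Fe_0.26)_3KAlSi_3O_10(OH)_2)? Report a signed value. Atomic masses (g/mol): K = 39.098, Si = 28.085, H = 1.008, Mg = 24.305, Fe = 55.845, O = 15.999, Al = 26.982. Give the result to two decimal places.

2.56 percentage points

M(KMg_3(AlSi_3O_10)(OH)_2) = 417.254 g/mol, so wt% O = 191.988/417.254 × 100 = 46.01%.
M((Mg_0.74Fe_0.26)_3KAlSi_3O_10(OH)_2) = 441.855 g/mol, so wt% O = 191.988/441.855 × 100 = 43.45%.
46.01 − 43.45 = 2.56 pp.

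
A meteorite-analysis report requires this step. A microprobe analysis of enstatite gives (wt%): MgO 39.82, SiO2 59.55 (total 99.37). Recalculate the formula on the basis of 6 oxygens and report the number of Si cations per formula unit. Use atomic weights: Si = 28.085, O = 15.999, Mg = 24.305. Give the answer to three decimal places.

2.002 Si apfu

39.82 wt% MgO ÷ 40.304 g/mol = 0.98799 mol, giving 0.98799 Mg and 0.98799 O.
59.55 wt% SiO2 ÷ 60.083 g/mol = 0.99113 mol, giving 0.99113 Si and 1.98226 O.
Oxygen sums to 2.97025; scaling by 6/2.97025 = 2.02003 puts the formula on 6 O.
Si: 0.99113 × 2.02003 = 2.002 atoms per formula unit.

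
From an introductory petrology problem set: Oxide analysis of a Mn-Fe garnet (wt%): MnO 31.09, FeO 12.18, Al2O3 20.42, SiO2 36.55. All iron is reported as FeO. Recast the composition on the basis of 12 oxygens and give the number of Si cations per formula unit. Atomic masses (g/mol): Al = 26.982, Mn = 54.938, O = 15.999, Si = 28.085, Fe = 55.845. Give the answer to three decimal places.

3.010 Si apfu

MnO (M=70.937): mol = 0.43828; Mn = 0.43828, O = 0.43828.
FeO (M=71.844): mol = 0.16953; Fe = 0.16953, O = 0.16953.
Al2O3 (M=101.961): mol = 0.20027; Al = 0.40054, O = 0.60081.
SiO2 (M=60.083): mol = 0.60833; Si = 0.60833, O = 1.21666.
ΣO = 2.42528; factor = 12/ΣO = 4.94788.
Si apfu = 0.60833 × 4.94788 = 3.010.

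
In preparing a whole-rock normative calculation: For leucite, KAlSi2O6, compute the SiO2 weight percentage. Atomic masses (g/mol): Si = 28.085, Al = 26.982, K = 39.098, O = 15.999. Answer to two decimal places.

Formula mass = 218.244 g/mol.
2 Si → 2.0000 mol SiO2 per formula unit; M(SiO2) = 60.083, so SiO2 mass = 120.166 g.
120.166/218.244 × 100 = 55.06 wt%.

55.06 wt%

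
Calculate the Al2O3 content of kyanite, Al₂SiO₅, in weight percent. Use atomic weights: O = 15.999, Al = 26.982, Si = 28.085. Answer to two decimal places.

Molar mass of Al₂SiO₅ = 2×26.982 + 1×28.085 + 5×15.999 = 162.044 g/mol.
Each formula unit contains 2 Al, equivalent to 2/2 = 1.0000 mol Al2O3.
M(Al2O3) = 2×26.982 + 3×15.999 = 101.961 g/mol.
Mass of Al2O3 per formula unit = 1.0000 × 101.961 = 101.961 g.
Al2O3 wt% = 101.961 / 162.044 × 100 = 62.92%.

62.92 wt%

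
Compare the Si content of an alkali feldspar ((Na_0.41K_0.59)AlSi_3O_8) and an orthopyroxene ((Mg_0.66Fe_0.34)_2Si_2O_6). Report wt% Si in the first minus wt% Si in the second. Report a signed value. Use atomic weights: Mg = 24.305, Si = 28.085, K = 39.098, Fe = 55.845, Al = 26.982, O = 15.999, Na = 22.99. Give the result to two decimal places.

M((Na_0.41K_0.59)AlSi_3O_8) = 271.723 g/mol, so wt% Si = 84.255/271.723 × 100 = 31.01%.
M((Mg_0.66Fe_0.34)_2Si_2O_6) = 222.221 g/mol, so wt% Si = 56.170/222.221 × 100 = 25.28%.
31.01 − 25.28 = 5.73 pp.

5.73 percentage points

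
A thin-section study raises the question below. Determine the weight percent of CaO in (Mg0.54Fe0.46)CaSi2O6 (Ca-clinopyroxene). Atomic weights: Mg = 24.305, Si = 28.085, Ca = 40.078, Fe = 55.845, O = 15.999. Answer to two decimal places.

24.27 wt%

M((Mg0.54Fe0.46)CaSi2O6) = 231.055 g/mol; M(CaO) = 56.077 g/mol.
Moles CaO per formula unit = 1 Ca ÷ 1 = 1.0000.
CaO fraction = (1.0000 × 56.077) / 231.055 = 56.077/231.055 = 0.2427.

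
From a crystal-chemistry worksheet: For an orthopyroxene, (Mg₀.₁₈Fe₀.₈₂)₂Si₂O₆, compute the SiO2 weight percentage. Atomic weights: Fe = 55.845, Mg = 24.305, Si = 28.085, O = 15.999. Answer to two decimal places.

47.59 wt%

M((Mg₀.₁₈Fe₀.₈₂)₂Si₂O₆) = 252.500 g/mol; M(SiO2) = 60.083 g/mol.
Moles SiO2 per formula unit = 2 Si ÷ 1 = 2.0000.
SiO2 fraction = (2.0000 × 60.083) / 252.500 = 120.166/252.500 = 0.4759.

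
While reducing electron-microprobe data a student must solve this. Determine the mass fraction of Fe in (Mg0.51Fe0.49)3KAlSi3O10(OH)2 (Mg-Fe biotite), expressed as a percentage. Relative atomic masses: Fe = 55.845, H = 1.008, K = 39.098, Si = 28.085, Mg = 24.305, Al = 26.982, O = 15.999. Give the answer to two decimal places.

17.71 weight percent

Formula mass = 1.53*24.305 + 1.47*55.845 + 1*39.098 + 1*26.982 + 3*28.085 + 12*15.999 + 2*1.008 = 463.618 g/mol, of which 82.092 g is Fe.
So Fe makes up 82.092/463.618 = 0.1771 of the mass, i.e. 17.71%.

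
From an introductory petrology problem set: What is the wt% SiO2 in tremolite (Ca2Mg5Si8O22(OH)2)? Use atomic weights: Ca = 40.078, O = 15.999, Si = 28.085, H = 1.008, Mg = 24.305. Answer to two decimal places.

M(Ca2Mg5Si8O22(OH)2) = 812.353 g/mol; M(SiO2) = 60.083 g/mol.
Moles SiO2 per formula unit = 8 Si ÷ 1 = 8.0000.
SiO2 fraction = (8.0000 × 60.083) / 812.353 = 480.664/812.353 = 0.5917.

59.17 wt%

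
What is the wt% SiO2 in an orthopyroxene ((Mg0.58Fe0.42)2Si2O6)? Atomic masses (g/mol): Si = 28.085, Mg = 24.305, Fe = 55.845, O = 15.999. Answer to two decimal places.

M((Mg0.58Fe0.42)2Si2O6) = 227.268 g/mol; M(SiO2) = 60.083 g/mol.
Moles SiO2 per formula unit = 2 Si ÷ 1 = 2.0000.
SiO2 fraction = (2.0000 × 60.083) / 227.268 = 120.166/227.268 = 0.5287.

52.87 wt%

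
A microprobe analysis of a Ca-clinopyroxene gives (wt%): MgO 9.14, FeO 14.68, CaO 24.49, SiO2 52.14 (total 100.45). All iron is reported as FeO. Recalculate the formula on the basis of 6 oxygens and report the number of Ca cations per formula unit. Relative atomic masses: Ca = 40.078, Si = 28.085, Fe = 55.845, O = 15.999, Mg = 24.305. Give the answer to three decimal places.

MgO: 9.14/40.304 = 0.22678 mol → 0.22678 mol Mg, 0.22678 mol O.
FeO: 14.68/71.844 = 0.20433 mol → 0.20433 mol Fe, 0.20433 mol O.
CaO: 24.49/56.077 = 0.43672 mol → 0.43672 mol Ca, 0.43672 mol O.
SiO2: 52.14/60.083 = 0.86780 mol → 0.86780 mol Si, 1.73560 mol O.
Total oxygen = 2.60343 mol. Normalization factor = 6/2.60343 = 2.30465.
Ca per 6 O = 0.43672 × 2.30465 = 1.006.

1.006 Ca apfu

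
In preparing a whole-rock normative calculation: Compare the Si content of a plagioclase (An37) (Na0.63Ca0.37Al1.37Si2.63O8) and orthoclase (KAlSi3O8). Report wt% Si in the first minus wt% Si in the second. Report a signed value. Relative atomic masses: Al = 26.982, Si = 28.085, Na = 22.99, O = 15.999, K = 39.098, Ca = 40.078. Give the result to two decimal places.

First mineral: 73.864 g Si in 268.133 g formula = 27.55 wt% Si.
Second mineral: 84.255 g Si in 278.327 g formula = 30.27 wt% Si.
27.55% − 30.27% gives a difference of -2.72 percentage points.

-2.72 percentage points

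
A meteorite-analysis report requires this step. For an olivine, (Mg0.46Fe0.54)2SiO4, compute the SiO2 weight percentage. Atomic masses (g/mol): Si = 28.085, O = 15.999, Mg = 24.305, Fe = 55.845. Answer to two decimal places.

34.38 wt%

Molar mass of (Mg0.46Fe0.54)2SiO4 = 0.92×24.305 + 1.08×55.845 + 1×28.085 + 4×15.999 = 174.754 g/mol.
Each formula unit contains 1 Si, equivalent to 1/1 = 1.0000 mol SiO2.
M(SiO2) = 1×28.085 + 2×15.999 = 60.083 g/mol.
Mass of SiO2 per formula unit = 1.0000 × 60.083 = 60.083 g.
SiO2 wt% = 60.083 / 174.754 × 100 = 34.38%.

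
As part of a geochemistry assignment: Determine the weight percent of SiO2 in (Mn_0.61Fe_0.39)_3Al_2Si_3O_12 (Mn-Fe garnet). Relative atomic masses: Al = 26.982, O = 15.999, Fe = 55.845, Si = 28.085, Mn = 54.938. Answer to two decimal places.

36.33 wt%

Formula mass = 496.082 g/mol.
3 Si → 3.0000 mol SiO2 per formula unit; M(SiO2) = 60.083, so SiO2 mass = 180.249 g.
180.249/496.082 × 100 = 36.33 wt%.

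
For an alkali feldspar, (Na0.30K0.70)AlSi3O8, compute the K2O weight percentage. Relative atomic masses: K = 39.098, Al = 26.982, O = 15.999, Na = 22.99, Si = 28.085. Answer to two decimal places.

12.05 wt%

Molar mass of (Na0.30K0.70)AlSi3O8 = 0.30·22.99 + 0.70·39.098 + 1·26.982 + 3·28.085 + 8·15.999 = 273.495 g/mol.
Each formula unit contains 0.70 K, equivalent to 0.70/2 = 0.3500 mol K2O.
M(K2O) = 2×39.098 + 1×15.999 = 94.195 g/mol.
Mass of K2O per formula unit = 0.3500 × 94.195 = 32.968 g.
K2O wt% = 32.968 / 273.495 × 100 = 12.05%.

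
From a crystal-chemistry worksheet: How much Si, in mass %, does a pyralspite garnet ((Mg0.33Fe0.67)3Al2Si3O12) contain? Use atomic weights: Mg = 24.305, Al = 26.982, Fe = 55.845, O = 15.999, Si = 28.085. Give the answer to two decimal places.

18.06 mass %

Formula mass = 0.99*24.305 + 2.01*55.845 + 2*26.982 + 3*28.085 + 12*15.999 = 466.517 g/mol, of which 84.255 g is Si.
So Si makes up 84.255/466.517 = 0.1806 of the mass, i.e. 18.06%.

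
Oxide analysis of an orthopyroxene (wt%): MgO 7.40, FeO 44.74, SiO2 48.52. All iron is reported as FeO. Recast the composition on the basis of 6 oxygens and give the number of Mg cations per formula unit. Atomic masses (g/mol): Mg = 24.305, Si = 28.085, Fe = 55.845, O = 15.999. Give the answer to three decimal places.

7.40 wt% MgO ÷ 40.304 g/mol = 0.18360 mol, giving 0.18360 Mg and 0.18360 O.
44.74 wt% FeO ÷ 71.844 g/mol = 0.62274 mol, giving 0.62274 Fe and 0.62274 O.
48.52 wt% SiO2 ÷ 60.083 g/mol = 0.80755 mol, giving 0.80755 Si and 1.61510 O.
Oxygen sums to 2.42144; scaling by 6/2.42144 = 2.47786 puts the formula on 6 O.
Mg: 0.18360 × 2.47786 = 0.455 atoms per formula unit.

0.455 Mg apfu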